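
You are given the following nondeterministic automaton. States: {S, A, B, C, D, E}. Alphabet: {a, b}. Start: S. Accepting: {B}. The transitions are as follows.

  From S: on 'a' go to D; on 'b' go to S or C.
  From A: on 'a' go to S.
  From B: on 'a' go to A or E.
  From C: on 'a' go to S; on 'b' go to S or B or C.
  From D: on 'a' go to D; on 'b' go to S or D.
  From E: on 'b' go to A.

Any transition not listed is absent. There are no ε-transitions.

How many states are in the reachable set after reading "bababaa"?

1

Start in {S}.
Read 'b': S→{S, C}; now {S, C}.
Read 'a': S→{D}, C→{S}; now {S, D}.
Read 'b': S→{S, C}, D→{S, D}; now {S, C, D}.
Read 'a': S→{D}, C→{S}, D→{D}; now {S, D}.
Read 'b': S→{S, C}, D→{S, D}; now {S, C, D}.
Read 'a': S→{D}, C→{S}, D→{D}; now {S, D}.
Read 'a': S→{D}, D→{D}; now {D}.
That set has 1 state.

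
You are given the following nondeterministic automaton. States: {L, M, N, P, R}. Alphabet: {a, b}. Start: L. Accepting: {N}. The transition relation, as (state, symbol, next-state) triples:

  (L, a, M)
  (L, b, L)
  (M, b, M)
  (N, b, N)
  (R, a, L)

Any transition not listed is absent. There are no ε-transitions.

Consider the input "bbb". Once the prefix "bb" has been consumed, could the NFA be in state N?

Start in {L}.
Read 'b': {L} → {L}.
Read 'b': {L} → {L}.
State N is not in {L}.

No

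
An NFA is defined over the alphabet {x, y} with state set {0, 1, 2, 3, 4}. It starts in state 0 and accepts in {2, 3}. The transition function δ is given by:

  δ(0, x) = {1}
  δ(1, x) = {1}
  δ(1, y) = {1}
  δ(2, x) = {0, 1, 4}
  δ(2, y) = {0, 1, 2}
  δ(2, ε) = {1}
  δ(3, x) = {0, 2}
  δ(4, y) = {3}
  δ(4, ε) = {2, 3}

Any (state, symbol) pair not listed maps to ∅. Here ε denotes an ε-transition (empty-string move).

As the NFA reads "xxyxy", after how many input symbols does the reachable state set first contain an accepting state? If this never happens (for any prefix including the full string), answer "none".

Start in {0}.
Read 'x': {0} → {1}.
Read 'x': {1} → {1}.
Read 'y': {1} → {1}.
Read 'x': {1} → {1}.
Read 'y': {1} → {1}.
No reachable set along the way intersects F.

none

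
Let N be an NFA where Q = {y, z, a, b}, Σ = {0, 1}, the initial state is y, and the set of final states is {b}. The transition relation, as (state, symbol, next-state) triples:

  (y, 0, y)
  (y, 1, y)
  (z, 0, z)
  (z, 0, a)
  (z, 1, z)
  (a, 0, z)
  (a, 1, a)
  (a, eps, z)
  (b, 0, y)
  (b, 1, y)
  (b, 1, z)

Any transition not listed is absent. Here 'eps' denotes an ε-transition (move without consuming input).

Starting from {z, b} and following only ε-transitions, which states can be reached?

Begin with {z, b}.
No ε-moves leave this set, so the closure equals the set itself.

{z, b}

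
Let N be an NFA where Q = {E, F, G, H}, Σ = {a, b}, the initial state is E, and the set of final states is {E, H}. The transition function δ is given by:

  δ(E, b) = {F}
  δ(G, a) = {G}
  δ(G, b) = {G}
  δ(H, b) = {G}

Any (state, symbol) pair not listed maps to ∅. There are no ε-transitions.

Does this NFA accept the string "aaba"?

No

Start in {E}.
Read 'a': E→∅; now ∅.
The set is empty and remains empty for the remaining 3 symbols.
The final set ∅ contains no accepting state.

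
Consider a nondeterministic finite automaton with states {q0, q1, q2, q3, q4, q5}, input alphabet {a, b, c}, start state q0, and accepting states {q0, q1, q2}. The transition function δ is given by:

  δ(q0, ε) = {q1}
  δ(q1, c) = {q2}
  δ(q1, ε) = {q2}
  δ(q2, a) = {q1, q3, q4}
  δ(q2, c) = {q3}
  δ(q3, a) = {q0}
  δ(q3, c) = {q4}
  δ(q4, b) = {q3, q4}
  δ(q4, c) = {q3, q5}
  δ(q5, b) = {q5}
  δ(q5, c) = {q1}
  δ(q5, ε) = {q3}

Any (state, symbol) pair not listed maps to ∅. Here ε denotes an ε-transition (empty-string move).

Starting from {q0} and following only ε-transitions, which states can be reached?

Begin with {q0}.
ε-move q0 → q1; add q1.
ε-move q1 → q2; add q2.

{q0, q1, q2}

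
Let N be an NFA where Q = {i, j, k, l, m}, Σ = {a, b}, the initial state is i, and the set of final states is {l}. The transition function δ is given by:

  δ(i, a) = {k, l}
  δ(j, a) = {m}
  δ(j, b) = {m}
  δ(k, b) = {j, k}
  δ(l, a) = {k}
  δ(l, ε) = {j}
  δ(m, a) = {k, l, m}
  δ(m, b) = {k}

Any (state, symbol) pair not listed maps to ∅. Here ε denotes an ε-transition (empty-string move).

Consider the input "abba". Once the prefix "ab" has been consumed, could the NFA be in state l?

Start in {i}.
Read 'a': i→{k, l}; union {k, l}; ε-closure = {j, k, l}.
Read 'b': j→{m}, k→{j, k}, l→∅; now {j, k, m}.
State l is not in {j, k, m}.

No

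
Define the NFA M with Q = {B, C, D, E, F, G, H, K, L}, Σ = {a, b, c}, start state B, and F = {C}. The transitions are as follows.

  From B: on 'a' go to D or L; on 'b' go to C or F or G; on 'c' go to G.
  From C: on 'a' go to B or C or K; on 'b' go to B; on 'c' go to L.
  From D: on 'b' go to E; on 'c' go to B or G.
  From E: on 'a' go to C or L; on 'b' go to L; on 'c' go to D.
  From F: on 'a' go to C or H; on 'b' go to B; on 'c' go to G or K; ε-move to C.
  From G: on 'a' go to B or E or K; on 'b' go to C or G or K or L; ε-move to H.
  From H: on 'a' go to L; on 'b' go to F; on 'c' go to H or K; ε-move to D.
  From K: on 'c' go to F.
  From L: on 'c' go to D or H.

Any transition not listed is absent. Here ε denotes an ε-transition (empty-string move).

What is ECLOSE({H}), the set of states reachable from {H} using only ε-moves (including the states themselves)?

Begin with {H}.
ε-move H → D; add D.

{D, H}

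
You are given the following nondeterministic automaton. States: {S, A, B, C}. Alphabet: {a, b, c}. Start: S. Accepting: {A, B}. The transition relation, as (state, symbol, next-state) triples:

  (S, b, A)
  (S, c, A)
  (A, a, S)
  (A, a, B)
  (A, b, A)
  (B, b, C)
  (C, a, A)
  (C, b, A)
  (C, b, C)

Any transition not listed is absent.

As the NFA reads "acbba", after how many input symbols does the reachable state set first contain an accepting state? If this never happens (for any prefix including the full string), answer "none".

Start in {S}.
Read 'a': {S} → ∅.
The set is empty and remains empty for the remaining 4 symbols.
No reachable set along the way intersects F.

none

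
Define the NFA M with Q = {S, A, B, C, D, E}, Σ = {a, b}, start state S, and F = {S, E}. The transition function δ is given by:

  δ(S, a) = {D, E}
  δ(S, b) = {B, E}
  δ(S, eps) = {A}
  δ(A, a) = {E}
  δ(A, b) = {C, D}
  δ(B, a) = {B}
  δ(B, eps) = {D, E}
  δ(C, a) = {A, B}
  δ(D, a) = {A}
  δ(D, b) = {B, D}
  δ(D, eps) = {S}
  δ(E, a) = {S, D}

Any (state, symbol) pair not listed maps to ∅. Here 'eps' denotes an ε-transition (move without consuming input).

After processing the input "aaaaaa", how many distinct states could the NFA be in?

Start: ε-closure({S}) = {S, A}.
Read 'a': S→{D, E}, A→{E}; union {D, E}; ε-closure = {S, A, D, E}.
Read 'a': S→{D, E}, A→{E}, D→{A}, E→{S, D}; now {S, A, D, E}.
Read 'a': S→{D, E}, A→{E}, D→{A}, E→{S, D}; now {S, A, D, E}.
Read 'a': S→{D, E}, A→{E}, D→{A}, E→{S, D}; now {S, A, D, E}.
Read 'a': S→{D, E}, A→{E}, D→{A}, E→{S, D}; now {S, A, D, E}.
Read 'a': S→{D, E}, A→{E}, D→{A}, E→{S, D}; now {S, A, D, E}.
That set has 4 states.

4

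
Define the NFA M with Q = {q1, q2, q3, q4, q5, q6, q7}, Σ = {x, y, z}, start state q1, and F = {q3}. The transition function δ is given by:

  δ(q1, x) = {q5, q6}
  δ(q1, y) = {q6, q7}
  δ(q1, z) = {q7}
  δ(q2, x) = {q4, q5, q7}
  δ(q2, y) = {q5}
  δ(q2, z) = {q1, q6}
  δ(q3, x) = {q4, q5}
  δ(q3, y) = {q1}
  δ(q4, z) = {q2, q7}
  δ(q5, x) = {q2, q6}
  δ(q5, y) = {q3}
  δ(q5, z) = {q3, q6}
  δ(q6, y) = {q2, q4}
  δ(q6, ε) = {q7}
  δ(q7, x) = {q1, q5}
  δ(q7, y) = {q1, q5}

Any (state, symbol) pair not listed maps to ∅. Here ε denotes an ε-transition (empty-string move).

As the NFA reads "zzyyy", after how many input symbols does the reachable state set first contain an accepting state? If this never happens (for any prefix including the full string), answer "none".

none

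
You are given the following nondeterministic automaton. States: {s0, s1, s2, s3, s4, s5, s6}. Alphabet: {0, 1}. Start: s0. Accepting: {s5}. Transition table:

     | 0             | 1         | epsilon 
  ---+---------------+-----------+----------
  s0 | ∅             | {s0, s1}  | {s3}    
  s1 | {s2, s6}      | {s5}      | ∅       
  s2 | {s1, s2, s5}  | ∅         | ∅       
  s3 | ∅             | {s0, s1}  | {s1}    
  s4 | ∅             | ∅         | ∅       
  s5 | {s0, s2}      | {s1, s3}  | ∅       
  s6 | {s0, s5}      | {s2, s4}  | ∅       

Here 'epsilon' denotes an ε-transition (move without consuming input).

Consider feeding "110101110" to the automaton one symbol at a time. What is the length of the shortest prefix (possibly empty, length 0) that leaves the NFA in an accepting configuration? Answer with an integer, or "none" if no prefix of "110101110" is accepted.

Start: ε-closure({s0}) = {s0, s1, s3}.
Read '1': {s0, s1, s3} → {s0, s1, s3, s5}.
None of the earlier sets intersect F, but {s0, s1, s3, s5} does.

1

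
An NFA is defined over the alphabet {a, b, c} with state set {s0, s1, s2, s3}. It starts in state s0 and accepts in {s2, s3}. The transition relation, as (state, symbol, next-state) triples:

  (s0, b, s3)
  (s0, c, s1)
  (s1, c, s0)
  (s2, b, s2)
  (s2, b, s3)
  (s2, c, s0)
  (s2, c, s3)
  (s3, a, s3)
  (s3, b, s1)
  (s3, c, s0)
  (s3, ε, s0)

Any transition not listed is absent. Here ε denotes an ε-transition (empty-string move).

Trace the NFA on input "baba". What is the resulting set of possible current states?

Start in {s0}.
Read 'b': s0→{s3}; union {s3}; ε-closure = {s0, s3}.
Read 'a': s0→∅, s3→{s3}; union {s3}; ε-closure = {s0, s3}.
Read 'b': s0→{s3}, s3→{s1}; union {s1, s3}; ε-closure = {s0, s1, s3}.
Read 'a': s0→∅, s1→∅, s3→{s3}; union {s3}; ε-closure = {s0, s3}.

{s0, s3}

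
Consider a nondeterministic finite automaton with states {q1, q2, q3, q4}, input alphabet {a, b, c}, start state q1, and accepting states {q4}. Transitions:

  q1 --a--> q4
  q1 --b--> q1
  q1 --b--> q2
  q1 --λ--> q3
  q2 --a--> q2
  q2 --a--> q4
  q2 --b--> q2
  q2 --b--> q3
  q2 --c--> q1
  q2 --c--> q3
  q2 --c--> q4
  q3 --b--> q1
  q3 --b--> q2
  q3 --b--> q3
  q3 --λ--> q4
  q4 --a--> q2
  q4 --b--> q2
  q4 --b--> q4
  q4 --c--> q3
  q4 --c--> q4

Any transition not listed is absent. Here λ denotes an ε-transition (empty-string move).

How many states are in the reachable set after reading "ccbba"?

2

Start: ε-closure({q1}) = {q1, q3, q4}.
Read 'c': q1→∅, q3→∅, q4→{q3, q4}; now {q3, q4}.
Read 'c': q3→∅, q4→{q3, q4}; now {q3, q4}.
Read 'b': q3→{q1, q2, q3}, q4→{q2, q4}; now {q1, q2, q3, q4}.
Read 'b': q1→{q1, q2}, q2→{q2, q3}, q3→{q1, q2, q3}, q4→{q2, q4}; now {q1, q2, q3, q4}.
Read 'a': q1→{q4}, q2→{q2, q4}, q3→∅, q4→{q2}; now {q2, q4}.
That set has 2 states.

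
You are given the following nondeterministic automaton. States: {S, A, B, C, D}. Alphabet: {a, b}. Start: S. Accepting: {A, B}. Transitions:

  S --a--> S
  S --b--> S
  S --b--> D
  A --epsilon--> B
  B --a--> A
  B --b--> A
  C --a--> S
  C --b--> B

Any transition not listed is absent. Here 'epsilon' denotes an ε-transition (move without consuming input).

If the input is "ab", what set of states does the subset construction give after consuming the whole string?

Start in {S}.
Read 'a': S→{S}; now {S}.
Read 'b': S→{S, D}; now {S, D}.

{S, D}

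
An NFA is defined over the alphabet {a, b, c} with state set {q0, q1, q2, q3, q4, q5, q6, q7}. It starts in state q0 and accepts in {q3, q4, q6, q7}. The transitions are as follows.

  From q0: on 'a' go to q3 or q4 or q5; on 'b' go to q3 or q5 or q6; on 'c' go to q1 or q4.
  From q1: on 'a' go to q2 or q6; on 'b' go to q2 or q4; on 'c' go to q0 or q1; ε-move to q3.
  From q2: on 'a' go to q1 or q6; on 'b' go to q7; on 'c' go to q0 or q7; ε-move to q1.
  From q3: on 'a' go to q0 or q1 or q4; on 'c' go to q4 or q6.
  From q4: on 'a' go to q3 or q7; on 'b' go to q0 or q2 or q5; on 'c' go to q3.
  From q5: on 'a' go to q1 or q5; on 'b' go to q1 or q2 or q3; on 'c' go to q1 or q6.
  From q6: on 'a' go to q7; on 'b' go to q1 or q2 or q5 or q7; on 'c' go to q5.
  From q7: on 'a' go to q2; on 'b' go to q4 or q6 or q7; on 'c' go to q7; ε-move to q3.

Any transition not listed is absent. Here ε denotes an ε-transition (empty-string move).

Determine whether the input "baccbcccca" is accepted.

Yes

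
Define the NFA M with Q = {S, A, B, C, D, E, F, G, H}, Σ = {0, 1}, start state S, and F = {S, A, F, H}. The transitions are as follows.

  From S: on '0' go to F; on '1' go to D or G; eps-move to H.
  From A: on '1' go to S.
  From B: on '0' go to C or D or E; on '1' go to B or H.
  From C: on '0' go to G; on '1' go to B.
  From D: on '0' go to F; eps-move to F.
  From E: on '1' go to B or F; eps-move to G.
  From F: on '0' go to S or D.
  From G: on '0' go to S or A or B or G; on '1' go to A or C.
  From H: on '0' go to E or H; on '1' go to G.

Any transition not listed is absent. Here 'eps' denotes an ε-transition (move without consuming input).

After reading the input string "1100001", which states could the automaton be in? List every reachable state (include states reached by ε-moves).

Start: ε-closure({S}) = {S, H}.
Read '1': S→{D, G}, H→{G}; union {D, G}; ε-closure = {D, F, G}.
Read '1': D→∅, F→∅, G→{A, C}; now {A, C}.
Read '0': A→∅, C→{G}; now {G}.
Read '0': G→{S, A, B, G}; union {S, A, B, G}; ε-closure = {S, A, B, G, H}.
Read '0': S→{F}, A→∅, B→{C, D, E}, G→{S, A, B, G}, H→{E, H}; now {S, A, B, C, D, E, F, G, H}.
Read '0': S→{F}, A→∅, B→{C, D, E}, C→{G}, D→{F}, E→∅, F→{S, D}, G→{S, A, B, G}, H→{E, H}; now {S, A, B, C, D, E, F, G, H}.
Read '1': S→{D, G}, A→{S}, B→{B, H}, C→{B}, D→∅, E→{B, F}, F→∅, G→{A, C}, H→{G}; now {S, A, B, C, D, F, G, H}.

{S, A, B, C, D, F, G, H}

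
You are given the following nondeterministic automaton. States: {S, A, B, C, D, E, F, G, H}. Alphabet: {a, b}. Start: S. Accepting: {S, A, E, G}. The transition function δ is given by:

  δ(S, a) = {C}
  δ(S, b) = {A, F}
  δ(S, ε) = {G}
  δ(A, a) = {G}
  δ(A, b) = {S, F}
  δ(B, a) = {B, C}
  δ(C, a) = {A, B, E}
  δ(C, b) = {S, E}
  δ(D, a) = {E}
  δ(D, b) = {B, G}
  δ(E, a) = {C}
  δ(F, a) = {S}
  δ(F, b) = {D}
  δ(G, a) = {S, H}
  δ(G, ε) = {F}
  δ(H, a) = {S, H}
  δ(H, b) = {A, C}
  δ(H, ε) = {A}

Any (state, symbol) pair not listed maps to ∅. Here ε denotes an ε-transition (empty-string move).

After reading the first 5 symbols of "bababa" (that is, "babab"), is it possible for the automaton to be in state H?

Start: ε-closure({S}) = {S, F, G}.
Read 'b': {S, F, G} → {A, D, F}.
Read 'a': {A, D, F} → {S, E, F, G}.
Read 'b': {S, E, F, G} → {A, D, F}.
Read 'a': {A, D, F} → {S, E, F, G}.
Read 'b': {S, E, F, G} → {A, D, F}.
State H is not in {A, D, F}.

No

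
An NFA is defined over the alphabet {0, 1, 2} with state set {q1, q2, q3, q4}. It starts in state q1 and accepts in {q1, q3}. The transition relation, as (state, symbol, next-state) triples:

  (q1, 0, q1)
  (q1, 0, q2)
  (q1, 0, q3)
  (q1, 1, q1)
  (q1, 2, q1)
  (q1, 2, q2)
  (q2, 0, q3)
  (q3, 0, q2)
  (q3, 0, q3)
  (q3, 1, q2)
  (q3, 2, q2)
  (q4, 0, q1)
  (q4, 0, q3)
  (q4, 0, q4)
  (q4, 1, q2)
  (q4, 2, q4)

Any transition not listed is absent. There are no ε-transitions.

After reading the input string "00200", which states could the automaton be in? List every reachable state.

{q1, q2, q3}

Start in {q1}.
Read '0': q1→{q1, q2, q3}; now {q1, q2, q3}.
Read '0': q1→{q1, q2, q3}, q2→{q3}, q3→{q2, q3}; now {q1, q2, q3}.
Read '2': q1→{q1, q2}, q2→∅, q3→{q2}; now {q1, q2}.
Read '0': q1→{q1, q2, q3}, q2→{q3}; now {q1, q2, q3}.
Read '0': q1→{q1, q2, q3}, q2→{q3}, q3→{q2, q3}; now {q1, q2, q3}.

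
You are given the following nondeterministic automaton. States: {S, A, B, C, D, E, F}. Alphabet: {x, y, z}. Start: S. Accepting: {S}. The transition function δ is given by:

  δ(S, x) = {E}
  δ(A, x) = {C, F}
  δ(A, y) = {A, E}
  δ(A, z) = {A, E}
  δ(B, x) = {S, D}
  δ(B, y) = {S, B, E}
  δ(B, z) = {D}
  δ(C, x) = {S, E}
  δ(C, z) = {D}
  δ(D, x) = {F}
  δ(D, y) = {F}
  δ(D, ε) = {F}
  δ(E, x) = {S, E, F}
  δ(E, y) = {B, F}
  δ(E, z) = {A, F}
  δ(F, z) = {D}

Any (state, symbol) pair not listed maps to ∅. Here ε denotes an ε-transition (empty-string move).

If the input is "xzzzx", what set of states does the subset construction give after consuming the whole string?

{S, C, E, F}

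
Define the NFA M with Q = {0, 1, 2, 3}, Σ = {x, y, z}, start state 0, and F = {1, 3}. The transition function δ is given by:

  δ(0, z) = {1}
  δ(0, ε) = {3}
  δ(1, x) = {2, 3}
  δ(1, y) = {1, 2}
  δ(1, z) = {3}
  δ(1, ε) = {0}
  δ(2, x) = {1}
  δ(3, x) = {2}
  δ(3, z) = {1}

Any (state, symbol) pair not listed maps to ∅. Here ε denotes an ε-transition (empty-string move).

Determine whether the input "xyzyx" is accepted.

No

Start: ε-closure({0}) = {0, 3}.
Read 'x': {0, 3} → {2}.
Read 'y': {2} → ∅.
The set is empty and remains empty for the remaining 3 symbols.
The final set ∅ contains no accepting state.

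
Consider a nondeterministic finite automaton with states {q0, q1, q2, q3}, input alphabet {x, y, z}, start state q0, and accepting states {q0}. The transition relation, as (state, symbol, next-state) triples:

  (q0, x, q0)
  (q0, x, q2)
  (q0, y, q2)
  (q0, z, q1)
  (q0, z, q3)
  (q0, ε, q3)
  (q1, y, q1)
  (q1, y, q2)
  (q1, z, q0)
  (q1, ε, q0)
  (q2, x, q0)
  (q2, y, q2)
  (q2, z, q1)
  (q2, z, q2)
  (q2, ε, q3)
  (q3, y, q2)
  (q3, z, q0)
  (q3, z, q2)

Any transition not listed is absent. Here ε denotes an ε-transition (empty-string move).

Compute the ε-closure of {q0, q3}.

{q0, q3}

Begin with {q0, q3}.
No ε-moves leave this set, so the closure equals the set itself.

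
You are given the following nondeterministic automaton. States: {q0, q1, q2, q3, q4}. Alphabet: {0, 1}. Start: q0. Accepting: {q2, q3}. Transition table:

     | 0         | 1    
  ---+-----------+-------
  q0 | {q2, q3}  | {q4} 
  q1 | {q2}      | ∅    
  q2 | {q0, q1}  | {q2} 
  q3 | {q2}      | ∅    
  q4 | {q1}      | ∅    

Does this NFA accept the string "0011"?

Yes

Start in {q0}.
Read '0': {q0} → {q2, q3}.
Read '0': {q2, q3} → {q0, q1, q2}.
Read '1': {q0, q1, q2} → {q2, q4}.
Read '1': {q2, q4} → {q2}.
The final set {q2} contains the accepting state q2.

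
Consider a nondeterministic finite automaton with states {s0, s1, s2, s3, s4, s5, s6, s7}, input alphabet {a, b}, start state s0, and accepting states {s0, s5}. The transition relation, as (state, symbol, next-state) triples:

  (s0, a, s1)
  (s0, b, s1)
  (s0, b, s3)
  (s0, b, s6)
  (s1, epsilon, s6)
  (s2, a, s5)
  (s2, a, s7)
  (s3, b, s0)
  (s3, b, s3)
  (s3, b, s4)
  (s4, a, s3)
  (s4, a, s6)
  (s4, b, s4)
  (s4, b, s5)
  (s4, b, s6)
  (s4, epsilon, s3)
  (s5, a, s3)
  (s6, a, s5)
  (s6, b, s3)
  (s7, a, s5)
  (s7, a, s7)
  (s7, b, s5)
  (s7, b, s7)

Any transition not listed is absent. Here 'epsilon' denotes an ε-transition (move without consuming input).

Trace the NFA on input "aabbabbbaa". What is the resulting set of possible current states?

Start in {s0}.
Read 'a': s0→{s1}; union {s1}; ε-closure = {s1, s6}.
Read 'a': s1→∅, s6→{s5}; now {s5}.
Read 'b': s5→∅; now ∅.
The set is empty and remains empty for the remaining 7 symbols.

∅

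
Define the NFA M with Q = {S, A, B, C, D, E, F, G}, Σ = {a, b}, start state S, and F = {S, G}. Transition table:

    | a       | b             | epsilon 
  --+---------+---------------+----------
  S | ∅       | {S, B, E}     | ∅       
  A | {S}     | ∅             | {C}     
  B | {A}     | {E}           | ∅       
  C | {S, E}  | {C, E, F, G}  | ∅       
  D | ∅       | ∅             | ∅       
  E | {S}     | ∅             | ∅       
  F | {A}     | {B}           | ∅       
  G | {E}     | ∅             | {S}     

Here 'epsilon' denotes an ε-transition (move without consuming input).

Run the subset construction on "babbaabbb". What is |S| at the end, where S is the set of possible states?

Start in {S}.
Read 'b': {S} → {S, B, E}.
Read 'a': {S, B, E} → {S, A, C}.
Read 'b': {S, A, C} → {S, B, C, E, F, G}.
Read 'b': {S, B, C, E, F, G} → {S, B, C, E, F, G}.
Read 'a': {S, B, C, E, F, G} → {S, A, C, E}.
Read 'a': {S, A, C, E} → {S, E}.
Read 'b': {S, E} → {S, B, E}.
Read 'b': {S, B, E} → {S, B, E}.
Read 'b': {S, B, E} → {S, B, E}.
That set has 3 states.

3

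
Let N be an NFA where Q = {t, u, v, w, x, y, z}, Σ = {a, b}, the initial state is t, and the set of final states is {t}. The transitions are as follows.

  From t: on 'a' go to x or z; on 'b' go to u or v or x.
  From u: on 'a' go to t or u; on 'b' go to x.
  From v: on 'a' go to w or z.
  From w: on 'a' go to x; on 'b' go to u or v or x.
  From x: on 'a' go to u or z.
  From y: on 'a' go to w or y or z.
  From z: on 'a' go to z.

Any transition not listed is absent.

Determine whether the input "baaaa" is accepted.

Start in {t}.
Read 'b': t→{u, v, x}; now {u, v, x}.
Read 'a': u→{t, u}, v→{w, z}, x→{u, z}; now {t, u, w, z}.
Read 'a': t→{x, z}, u→{t, u}, w→{x}, z→{z}; now {t, u, x, z}.
Read 'a': t→{x, z}, u→{t, u}, x→{u, z}, z→{z}; now {t, u, x, z}.
Read 'a': t→{x, z}, u→{t, u}, x→{u, z}, z→{z}; now {t, u, x, z}.
The final set {t, u, x, z} contains the accepting state t.

Yes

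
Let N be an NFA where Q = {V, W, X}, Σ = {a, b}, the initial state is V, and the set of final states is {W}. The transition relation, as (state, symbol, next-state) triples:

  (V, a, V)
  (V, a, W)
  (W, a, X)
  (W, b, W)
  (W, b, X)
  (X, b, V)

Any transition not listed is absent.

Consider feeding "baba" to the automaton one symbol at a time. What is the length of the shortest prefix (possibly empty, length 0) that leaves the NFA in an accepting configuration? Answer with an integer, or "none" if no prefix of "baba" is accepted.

Start in {V}.
Read 'b': {V} → ∅.
The set is empty and remains empty for the remaining 3 symbols.
No reachable set along the way intersects F.

none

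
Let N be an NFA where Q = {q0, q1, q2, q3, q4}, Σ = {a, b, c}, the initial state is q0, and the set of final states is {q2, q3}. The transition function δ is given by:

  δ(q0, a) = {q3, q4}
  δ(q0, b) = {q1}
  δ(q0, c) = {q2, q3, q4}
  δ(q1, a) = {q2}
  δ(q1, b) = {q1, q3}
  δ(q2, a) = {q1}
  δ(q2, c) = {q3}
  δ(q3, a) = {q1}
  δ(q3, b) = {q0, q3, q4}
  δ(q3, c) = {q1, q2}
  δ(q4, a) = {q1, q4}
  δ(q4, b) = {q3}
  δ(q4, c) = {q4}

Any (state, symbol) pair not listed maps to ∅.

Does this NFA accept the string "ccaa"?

Yes

Start in {q0}.
Read 'c': {q0} → {q2, q3, q4}.
Read 'c': {q2, q3, q4} → {q1, q2, q3, q4}.
Read 'a': {q1, q2, q3, q4} → {q1, q2, q4}.
Read 'a': {q1, q2, q4} → {q1, q2, q4}.
The final set {q1, q2, q4} contains the accepting state q2.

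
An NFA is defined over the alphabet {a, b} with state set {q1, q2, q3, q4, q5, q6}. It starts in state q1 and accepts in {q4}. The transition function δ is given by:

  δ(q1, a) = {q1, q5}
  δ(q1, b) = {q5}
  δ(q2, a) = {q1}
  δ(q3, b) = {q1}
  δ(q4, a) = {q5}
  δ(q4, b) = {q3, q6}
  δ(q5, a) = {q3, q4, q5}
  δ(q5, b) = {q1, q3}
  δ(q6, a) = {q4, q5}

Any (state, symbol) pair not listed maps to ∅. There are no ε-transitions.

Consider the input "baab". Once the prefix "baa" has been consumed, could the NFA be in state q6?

No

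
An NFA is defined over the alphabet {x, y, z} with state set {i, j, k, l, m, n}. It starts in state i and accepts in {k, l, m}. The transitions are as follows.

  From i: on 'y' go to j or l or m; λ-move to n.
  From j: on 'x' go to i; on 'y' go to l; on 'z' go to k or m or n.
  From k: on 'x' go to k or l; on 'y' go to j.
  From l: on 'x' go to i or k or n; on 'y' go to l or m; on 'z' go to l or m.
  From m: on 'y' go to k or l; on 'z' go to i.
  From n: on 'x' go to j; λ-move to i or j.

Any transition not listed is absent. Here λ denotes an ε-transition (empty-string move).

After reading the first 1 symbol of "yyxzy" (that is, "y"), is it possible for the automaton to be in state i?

No

Start: ε-closure({i}) = {i, j, n}.
Read 'y': {i, j, n} → {j, l, m}.
State i is not in {j, l, m}.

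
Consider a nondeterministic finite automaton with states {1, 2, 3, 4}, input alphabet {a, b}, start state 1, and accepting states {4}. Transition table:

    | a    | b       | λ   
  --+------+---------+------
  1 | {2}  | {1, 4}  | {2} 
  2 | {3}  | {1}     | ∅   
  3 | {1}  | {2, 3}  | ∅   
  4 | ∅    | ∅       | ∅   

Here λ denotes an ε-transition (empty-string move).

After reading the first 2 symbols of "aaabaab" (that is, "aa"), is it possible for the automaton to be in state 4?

No

Start: ε-closure({1}) = {1, 2}.
Read 'a': 1→{2}, 2→{3}; now {2, 3}.
Read 'a': 2→{3}, 3→{1}; union {1, 3}; ε-closure = {1, 2, 3}.
State 4 is not in {1, 2, 3}.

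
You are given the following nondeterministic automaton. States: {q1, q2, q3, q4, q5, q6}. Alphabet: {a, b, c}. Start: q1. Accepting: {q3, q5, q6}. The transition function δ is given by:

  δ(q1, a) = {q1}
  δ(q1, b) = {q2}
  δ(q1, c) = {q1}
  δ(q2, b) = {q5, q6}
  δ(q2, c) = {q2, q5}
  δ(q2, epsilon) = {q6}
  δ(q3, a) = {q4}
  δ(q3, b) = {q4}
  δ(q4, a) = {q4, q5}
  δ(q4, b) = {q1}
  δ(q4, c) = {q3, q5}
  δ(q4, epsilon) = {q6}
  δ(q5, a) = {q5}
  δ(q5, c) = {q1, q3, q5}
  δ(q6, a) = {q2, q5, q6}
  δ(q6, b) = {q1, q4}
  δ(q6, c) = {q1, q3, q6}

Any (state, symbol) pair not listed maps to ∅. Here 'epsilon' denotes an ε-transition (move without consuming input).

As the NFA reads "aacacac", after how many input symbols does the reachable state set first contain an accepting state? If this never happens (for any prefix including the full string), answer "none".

Start in {q1}.
Read 'a': q1→{q1}; now {q1}.
Read 'a': q1→{q1}; now {q1}.
Read 'c': q1→{q1}; now {q1}.
Read 'a': q1→{q1}; now {q1}.
Read 'c': q1→{q1}; now {q1}.
Read 'a': q1→{q1}; now {q1}.
Read 'c': q1→{q1}; now {q1}.
No reachable set along the way intersects F.

none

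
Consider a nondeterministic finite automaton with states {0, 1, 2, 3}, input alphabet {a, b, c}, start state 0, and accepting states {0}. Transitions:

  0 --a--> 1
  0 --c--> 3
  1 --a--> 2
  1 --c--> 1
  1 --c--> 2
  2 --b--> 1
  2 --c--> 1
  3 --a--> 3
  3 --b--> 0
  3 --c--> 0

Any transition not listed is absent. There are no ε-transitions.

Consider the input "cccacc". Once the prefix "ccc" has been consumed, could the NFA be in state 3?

Yes

Start in {0}.
Read 'c': 0→{3}; now {3}.
Read 'c': 3→{0}; now {0}.
Read 'c': 0→{3}; now {3}.
State 3 is in {3}.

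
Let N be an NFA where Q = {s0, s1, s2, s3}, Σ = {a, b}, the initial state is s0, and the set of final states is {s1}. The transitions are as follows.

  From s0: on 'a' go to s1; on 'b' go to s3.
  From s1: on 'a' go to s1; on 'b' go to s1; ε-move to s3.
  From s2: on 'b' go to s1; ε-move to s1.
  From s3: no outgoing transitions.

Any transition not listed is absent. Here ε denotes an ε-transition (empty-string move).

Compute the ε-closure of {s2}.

{s1, s2, s3}

Begin with {s2}.
ε-move s2 → s1; add s1.
ε-move s1 → s3; add s3.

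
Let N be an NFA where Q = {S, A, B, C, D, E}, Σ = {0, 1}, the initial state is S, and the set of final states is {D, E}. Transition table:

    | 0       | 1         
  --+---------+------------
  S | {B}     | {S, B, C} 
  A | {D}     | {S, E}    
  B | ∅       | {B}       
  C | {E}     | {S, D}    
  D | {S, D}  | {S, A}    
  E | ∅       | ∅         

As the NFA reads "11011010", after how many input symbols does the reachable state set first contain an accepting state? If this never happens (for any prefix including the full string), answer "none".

Start in {S}.
Read '1': S→{S, B, C}; now {S, B, C}.
Read '1': S→{S, B, C}, B→{B}, C→{S, D}; now {S, B, C, D}.
None of the earlier sets intersect F, but {S, B, C, D} does.

2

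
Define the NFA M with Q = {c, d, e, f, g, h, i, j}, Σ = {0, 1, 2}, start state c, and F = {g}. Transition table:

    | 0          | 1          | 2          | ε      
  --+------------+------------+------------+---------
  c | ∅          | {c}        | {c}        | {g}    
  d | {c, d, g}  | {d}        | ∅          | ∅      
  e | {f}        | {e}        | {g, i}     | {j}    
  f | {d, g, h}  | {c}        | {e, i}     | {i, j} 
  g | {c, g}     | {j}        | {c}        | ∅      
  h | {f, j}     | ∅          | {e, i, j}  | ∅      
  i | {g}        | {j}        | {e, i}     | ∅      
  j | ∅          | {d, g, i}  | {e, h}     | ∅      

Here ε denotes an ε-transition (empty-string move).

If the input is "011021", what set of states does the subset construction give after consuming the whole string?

Start: ε-closure({c}) = {c, g}.
Read '0': {c, g} → {c, g}.
Read '1': {c, g} → {c, g, j}.
Read '1': {c, g, j} → {c, d, g, i, j}.
Read '0': {c, d, g, i, j} → {c, d, g}.
Read '2': {c, d, g} → {c, g}.
Read '1': {c, g} → {c, g, j}.

{c, g, j}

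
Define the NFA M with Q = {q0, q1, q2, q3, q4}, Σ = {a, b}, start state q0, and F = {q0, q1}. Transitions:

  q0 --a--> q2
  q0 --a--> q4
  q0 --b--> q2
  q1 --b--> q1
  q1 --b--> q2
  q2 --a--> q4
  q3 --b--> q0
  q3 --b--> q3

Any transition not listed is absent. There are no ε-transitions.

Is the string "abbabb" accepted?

Start in {q0}.
Read 'a': {q0} → {q2, q4}.
Read 'b': {q2, q4} → ∅.
The set is empty and remains empty for the remaining 4 symbols.
The final set ∅ contains no accepting state.

No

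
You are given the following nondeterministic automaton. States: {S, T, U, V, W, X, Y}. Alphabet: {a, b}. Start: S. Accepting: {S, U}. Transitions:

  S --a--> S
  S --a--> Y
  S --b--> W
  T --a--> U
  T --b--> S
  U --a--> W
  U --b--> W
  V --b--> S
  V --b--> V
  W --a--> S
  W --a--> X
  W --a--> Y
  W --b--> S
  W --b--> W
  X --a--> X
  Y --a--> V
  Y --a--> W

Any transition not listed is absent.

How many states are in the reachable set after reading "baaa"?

5

Start in {S}.
Read 'b': S→{W}; now {W}.
Read 'a': W→{S, X, Y}; now {S, X, Y}.
Read 'a': S→{S, Y}, X→{X}, Y→{V, W}; now {S, V, W, X, Y}.
Read 'a': S→{S, Y}, V→∅, W→{S, X, Y}, X→{X}, Y→{V, W}; now {S, V, W, X, Y}.
That set has 5 states.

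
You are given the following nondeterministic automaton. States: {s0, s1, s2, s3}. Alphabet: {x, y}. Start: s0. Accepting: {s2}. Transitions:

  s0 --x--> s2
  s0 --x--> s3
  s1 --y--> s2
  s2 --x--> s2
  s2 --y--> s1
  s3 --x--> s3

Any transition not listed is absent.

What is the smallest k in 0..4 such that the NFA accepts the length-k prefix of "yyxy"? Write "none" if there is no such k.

Start in {s0}.
Read 'y': {s0} → ∅.
The set is empty and remains empty for the remaining 3 symbols.
No reachable set along the way intersects F.

none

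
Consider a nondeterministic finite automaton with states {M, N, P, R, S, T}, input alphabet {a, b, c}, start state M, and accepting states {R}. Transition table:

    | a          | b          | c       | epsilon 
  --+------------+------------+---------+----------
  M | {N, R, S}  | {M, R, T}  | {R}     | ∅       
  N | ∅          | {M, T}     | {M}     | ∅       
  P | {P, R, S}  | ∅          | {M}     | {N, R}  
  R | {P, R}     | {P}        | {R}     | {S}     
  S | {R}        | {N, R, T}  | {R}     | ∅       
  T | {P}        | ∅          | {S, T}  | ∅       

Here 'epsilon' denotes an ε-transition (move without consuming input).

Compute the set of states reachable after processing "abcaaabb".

Start in {M}.
Read 'a': M→{N, R, S}; now {N, R, S}.
Read 'b': N→{M, T}, R→{P}, S→{N, R, T}; union {M, N, P, R, T}; ε-closure = {M, N, P, R, S, T}.
Read 'c': M→{R}, N→{M}, P→{M}, R→{R}, S→{R}, T→{S, T}; now {M, R, S, T}.
Read 'a': M→{N, R, S}, R→{P, R}, S→{R}, T→{P}; now {N, P, R, S}.
Read 'a': N→∅, P→{P, R, S}, R→{P, R}, S→{R}; union {P, R, S}; ε-closure = {N, P, R, S}.
Read 'a': N→∅, P→{P, R, S}, R→{P, R}, S→{R}; union {P, R, S}; ε-closure = {N, P, R, S}.
Read 'b': N→{M, T}, P→∅, R→{P}, S→{N, R, T}; union {M, N, P, R, T}; ε-closure = {M, N, P, R, S, T}.
Read 'b': M→{M, R, T}, N→{M, T}, P→∅, R→{P}, S→{N, R, T}, T→∅; union {M, N, P, R, T}; ε-closure = {M, N, P, R, S, T}.

{M, N, P, R, S, T}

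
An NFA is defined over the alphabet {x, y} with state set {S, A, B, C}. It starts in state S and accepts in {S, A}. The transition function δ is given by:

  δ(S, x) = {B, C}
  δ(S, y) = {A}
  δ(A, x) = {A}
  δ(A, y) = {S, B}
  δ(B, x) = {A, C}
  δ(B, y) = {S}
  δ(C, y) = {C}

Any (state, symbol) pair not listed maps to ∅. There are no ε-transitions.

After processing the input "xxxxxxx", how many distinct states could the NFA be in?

Start in {S}.
Read 'x': {S} → {B, C}.
Read 'x': {B, C} → {A, C}.
Read 'x': {A, C} → {A}.
Read 'x': {A} → {A}.
Read 'x': {A} → {A}.
Read 'x': {A} → {A}.
Read 'x': {A} → {A}.
That set has 1 state.

1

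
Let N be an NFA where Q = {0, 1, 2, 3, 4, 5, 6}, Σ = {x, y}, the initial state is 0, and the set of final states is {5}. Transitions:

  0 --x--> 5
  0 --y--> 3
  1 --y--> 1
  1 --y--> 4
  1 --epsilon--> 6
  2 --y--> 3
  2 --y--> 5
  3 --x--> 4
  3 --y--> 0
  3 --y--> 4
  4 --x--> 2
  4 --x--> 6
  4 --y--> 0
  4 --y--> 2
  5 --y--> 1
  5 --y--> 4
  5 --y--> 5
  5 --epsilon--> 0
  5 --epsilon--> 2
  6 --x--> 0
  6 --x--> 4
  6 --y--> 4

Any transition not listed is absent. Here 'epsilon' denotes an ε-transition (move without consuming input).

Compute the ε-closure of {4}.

{4}

Begin with {4}.
No ε-moves leave this set, so the closure equals the set itself.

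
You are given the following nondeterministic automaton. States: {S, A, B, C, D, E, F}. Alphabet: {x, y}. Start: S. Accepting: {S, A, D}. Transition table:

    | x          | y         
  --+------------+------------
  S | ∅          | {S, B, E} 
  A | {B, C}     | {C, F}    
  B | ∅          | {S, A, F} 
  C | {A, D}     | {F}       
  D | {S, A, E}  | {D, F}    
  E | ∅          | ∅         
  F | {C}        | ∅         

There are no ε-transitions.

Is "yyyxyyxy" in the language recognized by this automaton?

Yes

Start in {S}.
Read 'y': {S} → {S, B, E}.
Read 'y': {S, B, E} → {S, A, B, E, F}.
Read 'y': {S, A, B, E, F} → {S, A, B, C, E, F}.
Read 'x': {S, A, B, C, E, F} → {A, B, C, D}.
Read 'y': {A, B, C, D} → {S, A, C, D, F}.
Read 'y': {S, A, C, D, F} → {S, B, C, D, E, F}.
Read 'x': {S, B, C, D, E, F} → {S, A, C, D, E}.
Read 'y': {S, A, C, D, E} → {S, B, C, D, E, F}.
The final set {S, B, C, D, E, F} contains the accepting states S, D.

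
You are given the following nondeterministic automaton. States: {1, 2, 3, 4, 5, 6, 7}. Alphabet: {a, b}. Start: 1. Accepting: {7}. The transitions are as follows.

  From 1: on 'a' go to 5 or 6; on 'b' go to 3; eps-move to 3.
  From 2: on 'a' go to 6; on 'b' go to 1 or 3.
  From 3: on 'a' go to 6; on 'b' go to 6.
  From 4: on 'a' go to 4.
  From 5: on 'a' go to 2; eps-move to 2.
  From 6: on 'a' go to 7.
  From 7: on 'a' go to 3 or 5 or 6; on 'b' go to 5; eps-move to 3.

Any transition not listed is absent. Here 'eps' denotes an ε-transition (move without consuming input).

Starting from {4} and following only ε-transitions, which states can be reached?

Begin with {4}.
No ε-moves leave this set, so the closure equals the set itself.

{4}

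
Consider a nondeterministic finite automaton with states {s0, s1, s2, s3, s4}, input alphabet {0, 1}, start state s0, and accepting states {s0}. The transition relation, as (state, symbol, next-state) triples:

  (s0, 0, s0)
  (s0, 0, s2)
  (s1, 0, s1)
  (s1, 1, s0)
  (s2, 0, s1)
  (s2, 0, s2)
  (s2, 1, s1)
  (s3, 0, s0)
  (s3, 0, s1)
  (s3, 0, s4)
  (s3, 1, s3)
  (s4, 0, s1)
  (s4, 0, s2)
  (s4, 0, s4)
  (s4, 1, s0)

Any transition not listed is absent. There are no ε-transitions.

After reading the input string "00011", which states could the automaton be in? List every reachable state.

{s0}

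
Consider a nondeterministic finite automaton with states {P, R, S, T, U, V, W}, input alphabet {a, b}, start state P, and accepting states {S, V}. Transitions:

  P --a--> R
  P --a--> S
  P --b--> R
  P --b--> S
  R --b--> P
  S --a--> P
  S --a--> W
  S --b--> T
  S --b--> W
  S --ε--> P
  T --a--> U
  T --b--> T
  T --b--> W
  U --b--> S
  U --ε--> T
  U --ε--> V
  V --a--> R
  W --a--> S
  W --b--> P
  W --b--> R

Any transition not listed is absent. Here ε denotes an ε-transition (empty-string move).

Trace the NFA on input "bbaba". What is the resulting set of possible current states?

Start in {P}.
Read 'b': P→{R, S}; union {R, S}; ε-closure = {P, R, S}.
Read 'b': P→{R, S}, R→{P}, S→{T, W}; now {P, R, S, T, W}.
Read 'a': P→{R, S}, R→∅, S→{P, W}, T→{U}, W→{S}; union {P, R, S, U, W}; ε-closure = {P, R, S, T, U, V, W}.
Read 'b': P→{R, S}, R→{P}, S→{T, W}, T→{T, W}, U→{S}, V→∅, W→{P, R}; now {P, R, S, T, W}.
Read 'a': P→{R, S}, R→∅, S→{P, W}, T→{U}, W→{S}; union {P, R, S, U, W}; ε-closure = {P, R, S, T, U, V, W}.

{P, R, S, T, U, V, W}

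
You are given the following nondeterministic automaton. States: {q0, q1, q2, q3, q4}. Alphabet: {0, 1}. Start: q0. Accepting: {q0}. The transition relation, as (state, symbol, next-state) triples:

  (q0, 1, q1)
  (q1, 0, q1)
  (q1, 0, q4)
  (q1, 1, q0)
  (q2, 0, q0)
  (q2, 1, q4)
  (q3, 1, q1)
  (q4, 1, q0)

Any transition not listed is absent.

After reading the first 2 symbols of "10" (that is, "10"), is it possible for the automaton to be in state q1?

Yes

Start in {q0}.
Read '1': {q0} → {q1}.
Read '0': {q1} → {q1, q4}.
State q1 is in {q1, q4}.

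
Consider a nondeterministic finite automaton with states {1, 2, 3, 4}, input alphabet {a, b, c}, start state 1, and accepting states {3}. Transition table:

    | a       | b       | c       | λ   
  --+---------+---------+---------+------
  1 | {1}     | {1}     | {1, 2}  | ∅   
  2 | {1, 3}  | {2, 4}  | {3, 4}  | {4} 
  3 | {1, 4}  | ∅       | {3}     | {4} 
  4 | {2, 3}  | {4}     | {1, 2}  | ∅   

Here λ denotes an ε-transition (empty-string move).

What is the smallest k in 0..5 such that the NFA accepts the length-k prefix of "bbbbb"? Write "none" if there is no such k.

none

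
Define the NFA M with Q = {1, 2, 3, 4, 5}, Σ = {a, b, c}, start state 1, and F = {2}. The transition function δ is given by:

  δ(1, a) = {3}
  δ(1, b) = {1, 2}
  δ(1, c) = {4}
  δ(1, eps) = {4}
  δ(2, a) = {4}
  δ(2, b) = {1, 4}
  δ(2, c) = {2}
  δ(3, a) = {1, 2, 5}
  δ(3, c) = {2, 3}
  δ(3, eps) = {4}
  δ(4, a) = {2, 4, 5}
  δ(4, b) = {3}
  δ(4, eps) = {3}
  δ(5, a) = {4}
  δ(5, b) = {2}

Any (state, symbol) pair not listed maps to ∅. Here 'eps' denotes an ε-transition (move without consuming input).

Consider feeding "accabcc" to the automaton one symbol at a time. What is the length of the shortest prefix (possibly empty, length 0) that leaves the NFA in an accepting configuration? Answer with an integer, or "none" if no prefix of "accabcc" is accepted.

1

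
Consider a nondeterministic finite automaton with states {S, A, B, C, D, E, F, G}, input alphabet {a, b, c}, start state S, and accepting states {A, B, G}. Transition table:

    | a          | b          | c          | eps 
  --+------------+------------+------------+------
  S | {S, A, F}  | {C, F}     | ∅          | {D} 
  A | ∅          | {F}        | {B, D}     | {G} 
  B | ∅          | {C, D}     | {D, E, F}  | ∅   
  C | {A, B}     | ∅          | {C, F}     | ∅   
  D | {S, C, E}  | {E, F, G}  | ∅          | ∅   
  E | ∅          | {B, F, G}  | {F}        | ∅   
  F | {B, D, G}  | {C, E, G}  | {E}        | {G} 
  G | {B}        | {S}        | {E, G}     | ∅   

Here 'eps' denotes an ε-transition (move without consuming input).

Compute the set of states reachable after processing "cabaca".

Start: ε-closure({S}) = {S, D}.
Read 'c': S→∅, D→∅; now ∅.
The set is empty and remains empty for the remaining 5 symbols.

∅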